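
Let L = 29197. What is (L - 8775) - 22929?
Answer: -2507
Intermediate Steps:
(L - 8775) - 22929 = (29197 - 8775) - 22929 = 20422 - 22929 = -2507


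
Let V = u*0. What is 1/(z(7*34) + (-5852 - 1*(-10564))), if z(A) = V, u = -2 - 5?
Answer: 1/4712 ≈ 0.00021222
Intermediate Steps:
u = -7 (u = -1*2 - 5 = -2 - 5 = -7)
V = 0 (V = -7*0 = 0)
z(A) = 0
1/(z(7*34) + (-5852 - 1*(-10564))) = 1/(0 + (-5852 - 1*(-10564))) = 1/(0 + (-5852 + 10564)) = 1/(0 + 4712) = 1/4712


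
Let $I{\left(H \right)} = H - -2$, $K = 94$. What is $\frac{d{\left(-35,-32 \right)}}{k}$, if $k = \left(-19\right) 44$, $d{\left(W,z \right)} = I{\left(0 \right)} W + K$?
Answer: $- \frac{6}{209} \approx -0.028708$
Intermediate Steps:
$I{\left(H \right)} = 2 + H$ ($I{\left(H \right)} = H + 2 = 2 + H$)
$d{\left(W,z \right)} = 94 + 2 W$ ($d{\left(W,z \right)} = \left(2 + 0\right) W + 94 = 2 W + 94 = 94 + 2 W$)
$k = -836$
$\frac{d{\left(-35,-32 \right)}}{k} = \frac{94 + 2 \left(-35\right)}{-836} = \left(94 - 70\right) \left(- \frac{1}{836}\right) = 24 \left(- \frac{1}{836}\right) = - \frac{6}{209}$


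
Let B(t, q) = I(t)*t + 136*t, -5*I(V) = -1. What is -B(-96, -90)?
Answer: 65376/5 ≈ 13075.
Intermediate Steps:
I(V) = ⅕ (I(V) = -⅕*(-1) = ⅕)
B(t, q) = 681*t/5 (B(t, q) = t/5 + 136*t = 681*t/5)
-B(-96, -90) = -681*(-96)/5 = -1*(-65376/5) = 65376/5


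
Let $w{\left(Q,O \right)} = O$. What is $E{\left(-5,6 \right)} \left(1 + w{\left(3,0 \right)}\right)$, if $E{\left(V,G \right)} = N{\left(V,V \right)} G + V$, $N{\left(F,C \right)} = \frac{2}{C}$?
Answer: $- \frac{37}{5} \approx -7.4$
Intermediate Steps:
$E{\left(V,G \right)} = V + \frac{2 G}{V}$ ($E{\left(V,G \right)} = \frac{2}{V} G + V = \frac{2 G}{V} + V = V + \frac{2 G}{V}$)
$E{\left(-5,6 \right)} \left(1 + w{\left(3,0 \right)}\right) = \left(-5 + 2 \cdot 6 \frac{1}{-5}\right) \left(1 + 0\right) = \left(-5 + 2 \cdot 6 \left(- \frac{1}{5}\right)\right) 1 = \left(-5 - \frac{12}{5}\right) 1 = \left(- \frac{37}{5}\right) 1 = - \frac{37}{5}$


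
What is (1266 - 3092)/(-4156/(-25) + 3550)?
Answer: -2075/4223 ≈ -0.49136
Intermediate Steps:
(1266 - 3092)/(-4156/(-25) + 3550) = -1826/(-4156*(-1/25) + 3550) = -1826/(4156/25 + 3550) = -1826/92906/25 = -1826*25/92906 = -2075/4223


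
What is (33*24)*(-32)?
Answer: -25344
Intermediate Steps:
(33*24)*(-32) = 792*(-32) = -25344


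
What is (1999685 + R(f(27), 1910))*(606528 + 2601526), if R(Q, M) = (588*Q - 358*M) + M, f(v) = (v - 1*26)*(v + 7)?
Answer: 4291757097578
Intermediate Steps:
f(v) = (-26 + v)*(7 + v) (f(v) = (v - 26)*(7 + v) = (-26 + v)*(7 + v))
R(Q, M) = -357*M + 588*Q (R(Q, M) = (-358*M + 588*Q) + M = -357*M + 588*Q)
(1999685 + R(f(27), 1910))*(606528 + 2601526) = (1999685 + (-357*1910 + 588*(-182 + 27² - 19*27)))*(606528 + 2601526) = (1999685 + (-681870 + 588*(-182 + 729 - 513)))*3208054 = (1999685 + (-681870 + 588*34))*3208054 = (1999685 + (-681870 + 19992))*3208054 = (1999685 - 661878)*3208054 = 1337807*3208054 = 4291757097578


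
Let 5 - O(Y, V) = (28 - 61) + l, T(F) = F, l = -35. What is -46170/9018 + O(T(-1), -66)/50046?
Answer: -42777139/8357682 ≈ -5.1183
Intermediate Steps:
O(Y, V) = 73 (O(Y, V) = 5 - ((28 - 61) - 35) = 5 - (-33 - 35) = 5 - 1*(-68) = 5 + 68 = 73)
-46170/9018 + O(T(-1), -66)/50046 = -46170/9018 + 73/50046 = -46170*1/9018 + 73*(1/50046) = -855/167 + 73/50046 = -42777139/8357682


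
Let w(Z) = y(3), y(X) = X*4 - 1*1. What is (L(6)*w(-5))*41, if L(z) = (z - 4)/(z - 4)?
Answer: 451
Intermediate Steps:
y(X) = -1 + 4*X (y(X) = 4*X - 1 = -1 + 4*X)
w(Z) = 11 (w(Z) = -1 + 4*3 = -1 + 12 = 11)
L(z) = 1 (L(z) = (-4 + z)/(-4 + z) = 1)
(L(6)*w(-5))*41 = (1*11)*41 = 11*41 = 451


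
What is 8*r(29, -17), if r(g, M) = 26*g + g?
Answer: 6264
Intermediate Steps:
r(g, M) = 27*g
8*r(29, -17) = 8*(27*29) = 8*783 = 6264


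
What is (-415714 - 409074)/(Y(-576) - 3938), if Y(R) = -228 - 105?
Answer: 824788/4271 ≈ 193.11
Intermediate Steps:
Y(R) = -333
(-415714 - 409074)/(Y(-576) - 3938) = (-415714 - 409074)/(-333 - 3938) = -824788/(-4271) = -824788*(-1/4271) = 824788/4271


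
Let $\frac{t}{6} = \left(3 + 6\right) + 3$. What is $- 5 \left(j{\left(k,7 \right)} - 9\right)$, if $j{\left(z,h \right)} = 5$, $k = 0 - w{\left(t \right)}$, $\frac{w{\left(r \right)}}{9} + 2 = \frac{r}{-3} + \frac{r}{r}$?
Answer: $20$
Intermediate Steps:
$t = 72$ ($t = 6 \left(\left(3 + 6\right) + 3\right) = 6 \left(9 + 3\right) = 6 \cdot 12 = 72$)
$w{\left(r \right)} = -9 - 3 r$ ($w{\left(r \right)} = -18 + 9 \left(\frac{r}{-3} + \frac{r}{r}\right) = -18 + 9 \left(r \left(- \frac{1}{3}\right) + 1\right) = -18 + 9 \left(- \frac{r}{3} + 1\right) = -18 + 9 \left(1 - \frac{r}{3}\right) = -18 - \left(-9 + 3 r\right) = -9 - 3 r$)
$k = 225$ ($k = 0 - \left(-9 - 216\right) = 0 - -225 = 0 + 225 = 225$)
$- 5 \left(j{\left(k,7 \right)} - 9\right) = - 5 \left(5 - 9\right) = \left(-5\right) \left(-4\right) = 20$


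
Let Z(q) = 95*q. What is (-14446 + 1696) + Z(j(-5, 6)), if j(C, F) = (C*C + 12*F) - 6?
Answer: -4105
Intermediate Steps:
j(C, F) = -6 + C**2 + 12*F (j(C, F) = (C**2 + 12*F) - 6 = -6 + C**2 + 12*F)
(-14446 + 1696) + Z(j(-5, 6)) = (-14446 + 1696) + 95*(-6 + (-5)**2 + 12*6) = -12750 + 95*(-6 + 25 + 72) = -12750 + 95*91 = -12750 + 8645 = -4105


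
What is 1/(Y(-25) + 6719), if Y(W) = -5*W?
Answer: 1/6844 ≈ 0.00014611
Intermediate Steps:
1/(Y(-25) + 6719) = 1/(-5*(-25) + 6719) = 1/(125 + 6719) = 1/6844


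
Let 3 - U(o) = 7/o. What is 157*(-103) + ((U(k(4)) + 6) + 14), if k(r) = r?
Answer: -64599/4 ≈ -16150.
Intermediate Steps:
U(o) = 3 - 7/o
157*(-103) + ((U(k(4)) + 6) + 14) = 157*(-103) + (((3 - 7/4) + 6) + 14) = -16171 + (((3 - 7*¼) + 6) + 14) = -16171 + (((3 - 7/4) + 6) + 14) = -16171 + ((5/4 + 6) + 14) = -16171 + (29/4 + 14) = -16171 + 85/4 = -64599/4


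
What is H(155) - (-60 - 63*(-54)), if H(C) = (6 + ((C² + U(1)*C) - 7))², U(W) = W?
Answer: 584620699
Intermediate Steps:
H(C) = (-1 + C + C²)² (H(C) = (6 + ((C² + 1*C) - 7))² = (6 + ((C² + C) - 7))² = (6 + ((C + C²) - 7))² = (6 + (-7 + C + C²))² = (-1 + C + C²)²)
H(155) - (-60 - 63*(-54)) = (-1 + 155 + 155²)² - (-60 - 63*(-54)) = (-1 + 155 + 24025)² - (-60 + 3402) = 24179² - 1*3342 = 584624041 - 3342 = 584620699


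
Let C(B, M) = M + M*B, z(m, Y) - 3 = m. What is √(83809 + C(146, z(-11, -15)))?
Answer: √82633 ≈ 287.46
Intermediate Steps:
z(m, Y) = 3 + m
C(B, M) = M + B*M
√(83809 + C(146, z(-11, -15))) = √(83809 + (3 - 11)*(1 + 146)) = √(83809 - 8*147) = √(83809 - 1176) = √82633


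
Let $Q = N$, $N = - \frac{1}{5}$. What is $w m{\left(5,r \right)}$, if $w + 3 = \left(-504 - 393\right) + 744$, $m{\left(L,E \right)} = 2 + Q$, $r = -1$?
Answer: $- \frac{1404}{5} \approx -280.8$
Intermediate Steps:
$N = - \frac{1}{5}$ ($N = \left(-1\right) \frac{1}{5} = - \frac{1}{5} \approx -0.2$)
$Q = - \frac{1}{5} \approx -0.2$
$m{\left(L,E \right)} = \frac{9}{5}$ ($m{\left(L,E \right)} = 2 - \frac{1}{5} = \frac{9}{5}$)
$w = -156$ ($w = -3 + \left(\left(-504 - 393\right) + 744\right) = -3 + \left(-897 + 744\right) = -3 - 153 = -156$)
$w m{\left(5,r \right)} = \left(-156\right) \frac{9}{5} = - \frac{1404}{5}$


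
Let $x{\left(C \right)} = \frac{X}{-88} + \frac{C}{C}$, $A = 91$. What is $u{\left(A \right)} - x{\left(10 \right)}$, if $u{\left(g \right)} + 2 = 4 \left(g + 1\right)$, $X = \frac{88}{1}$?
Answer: $366$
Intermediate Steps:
$X = 88$ ($X = 88 \cdot 1 = 88$)
$x{\left(C \right)} = 0$ ($x{\left(C \right)} = \frac{88}{-88} + \frac{C}{C} = 88 \left(- \frac{1}{88}\right) + 1 = -1 + 1 = 0$)
$u{\left(g \right)} = 2 + 4 g$ ($u{\left(g \right)} = -2 + 4 \left(g + 1\right) = -2 + 4 \left(1 + g\right) = -2 + \left(4 + 4 g\right) = 2 + 4 g$)
$u{\left(A \right)} - x{\left(10 \right)} = \left(2 + 4 \cdot 91\right) - 0 = \left(2 + 364\right) + 0 = 366 + 0 = 366$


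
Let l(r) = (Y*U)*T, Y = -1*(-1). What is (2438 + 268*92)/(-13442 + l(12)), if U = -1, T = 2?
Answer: -13547/6722 ≈ -2.0153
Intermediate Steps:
Y = 1
l(r) = -2 (l(r) = (1*(-1))*2 = -1*2 = -2)
(2438 + 268*92)/(-13442 + l(12)) = (2438 + 268*92)/(-13442 - 2) = (2438 + 24656)/(-13444) = 27094*(-1/13444) = -13547/6722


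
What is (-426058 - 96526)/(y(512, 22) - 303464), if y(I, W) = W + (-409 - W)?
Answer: 522584/303873 ≈ 1.7197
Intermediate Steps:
y(I, W) = -409
(-426058 - 96526)/(y(512, 22) - 303464) = (-426058 - 96526)/(-409 - 303464) = -522584/(-303873) = -522584*(-1/303873) = 522584/303873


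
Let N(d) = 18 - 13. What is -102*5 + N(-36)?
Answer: -505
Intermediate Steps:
N(d) = 5
-102*5 + N(-36) = -102*5 + 5 = -510 + 5 = -505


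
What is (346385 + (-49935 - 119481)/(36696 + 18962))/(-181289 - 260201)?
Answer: -181876669/231815570 ≈ -0.78457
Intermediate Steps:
(346385 + (-49935 - 119481)/(36696 + 18962))/(-181289 - 260201) = (346385 - 169416/55658)/(-441490) = (346385 - 169416*1/55658)*(-1/441490) = (346385 - 84708/27829)*(-1/441490) = (9639463457/27829)*(-1/441490) = -181876669/231815570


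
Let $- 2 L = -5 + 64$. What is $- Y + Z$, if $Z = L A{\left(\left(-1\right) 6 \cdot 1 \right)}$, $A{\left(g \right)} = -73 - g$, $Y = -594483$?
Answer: $\frac{1192919}{2} \approx 5.9646 \cdot 10^{5}$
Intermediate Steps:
$L = - \frac{59}{2}$ ($L = - \frac{-5 + 64}{2} = \left(- \frac{1}{2}\right) 59 = - \frac{59}{2} \approx -29.5$)
$Z = \frac{3953}{2}$ ($Z = - \frac{59 \left(-73 - \left(-1\right) 6 \cdot 1\right)}{2} = - \frac{59 \left(-73 - \left(-6\right) 1\right)}{2} = - \frac{59 \left(-73 - -6\right)}{2} = - \frac{59 \left(-73 + 6\right)}{2} = \left(- \frac{59}{2}\right) \left(-67\right) = \frac{3953}{2} \approx 1976.5$)
$- Y + Z = \left(-1\right) \left(-594483\right) + \frac{3953}{2} = 594483 + \frac{3953}{2} = \frac{1192919}{2}$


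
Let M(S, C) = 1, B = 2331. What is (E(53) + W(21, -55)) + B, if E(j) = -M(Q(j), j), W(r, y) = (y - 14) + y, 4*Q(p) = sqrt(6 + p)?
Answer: 2206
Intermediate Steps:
Q(p) = sqrt(6 + p)/4
W(r, y) = -14 + 2*y (W(r, y) = (-14 + y) + y = -14 + 2*y)
E(j) = -1 (E(j) = -1*1 = -1)
(E(53) + W(21, -55)) + B = (-1 + (-14 + 2*(-55))) + 2331 = (-1 + (-14 - 110)) + 2331 = (-1 - 124) + 2331 = -125 + 2331 = 2206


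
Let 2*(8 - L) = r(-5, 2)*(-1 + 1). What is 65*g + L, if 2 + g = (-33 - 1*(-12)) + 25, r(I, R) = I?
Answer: 138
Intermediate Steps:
g = 2 (g = -2 + ((-33 - 1*(-12)) + 25) = -2 + ((-33 + 12) + 25) = -2 + (-21 + 25) = -2 + 4 = 2)
L = 8 (L = 8 - (-5)*(-1 + 1)/2 = 8 - (-5)*0/2 = 8 - ½*0 = 8 + 0 = 8)
65*g + L = 65*2 + 8 = 130 + 8 = 138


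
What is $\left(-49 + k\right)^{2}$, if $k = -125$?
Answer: $30276$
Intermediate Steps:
$\left(-49 + k\right)^{2} = \left(-49 - 125\right)^{2} = \left(-174\right)^{2} = 30276$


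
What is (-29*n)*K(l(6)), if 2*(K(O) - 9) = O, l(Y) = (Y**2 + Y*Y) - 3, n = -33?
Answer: 83259/2 ≈ 41630.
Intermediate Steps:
l(Y) = -3 + 2*Y**2 (l(Y) = (Y**2 + Y**2) - 3 = 2*Y**2 - 3 = -3 + 2*Y**2)
K(O) = 9 + O/2
(-29*n)*K(l(6)) = (-29*(-33))*(9 + (-3 + 2*6**2)/2) = 957*(9 + (-3 + 2*36)/2) = 957*(9 + (-3 + 72)/2) = 957*(9 + (1/2)*69) = 957*(9 + 69/2) = 957*(87/2) = 83259/2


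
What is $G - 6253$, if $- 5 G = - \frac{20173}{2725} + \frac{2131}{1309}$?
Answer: $- \frac{111502437143}{17835125} \approx -6251.8$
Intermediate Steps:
$G = \frac{20599482}{17835125}$ ($G = - \frac{- \frac{20173}{2725} + \frac{2131}{1309}}{5} = \left(- \frac{1}{5}\right) \left(- \frac{20599482}{3567025}\right) = \frac{20599482}{17835125} \approx 1.155$)
$G - 6253 = \frac{20599482}{17835125} - 6253 = - \frac{111502437143}{17835125}$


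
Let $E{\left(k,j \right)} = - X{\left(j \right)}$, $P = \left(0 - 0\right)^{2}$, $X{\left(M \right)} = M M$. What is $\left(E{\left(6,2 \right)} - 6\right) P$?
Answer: $0$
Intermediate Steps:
$X{\left(M \right)} = M^{2}$
$P = 0$ ($P = \left(0 + 0\right)^{2} = 0^{2} = 0$)
$E{\left(k,j \right)} = - j^{2}$
$\left(E{\left(6,2 \right)} - 6\right) P = \left(- 2^{2} - 6\right) 0 = \left(\left(-1\right) 4 - 6\right) 0 = \left(-4 - 6\right) 0 = \left(-10\right) 0 = 0$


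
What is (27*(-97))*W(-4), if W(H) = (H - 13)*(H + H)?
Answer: -356184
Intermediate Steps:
W(H) = 2*H*(-13 + H) (W(H) = (-13 + H)*(2*H) = 2*H*(-13 + H))
(27*(-97))*W(-4) = (27*(-97))*(2*(-4)*(-13 - 4)) = -5238*(-4)*(-17) = -2619*136 = -356184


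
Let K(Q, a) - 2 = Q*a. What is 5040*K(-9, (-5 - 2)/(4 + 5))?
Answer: 45360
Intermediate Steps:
K(Q, a) = 2 + Q*a
5040*K(-9, (-5 - 2)/(4 + 5)) = 5040*(2 - 9*(-5 - 2)/(4 + 5)) = 5040*(2 - (-63)/9) = 5040*(2 - 9*(-7/9)) = 5040*(2 + 7) = 5040*9 = 45360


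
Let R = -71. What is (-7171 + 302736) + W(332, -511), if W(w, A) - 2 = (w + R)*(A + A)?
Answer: 28825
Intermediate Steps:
W(w, A) = 2 + 2*A*(-71 + w) (W(w, A) = 2 + (w - 71)*(A + A) = 2 + (-71 + w)*(2*A) = 2 + 2*A*(-71 + w))
(-7171 + 302736) + W(332, -511) = (-7171 + 302736) + (2 - 142*(-511) + 2*(-511)*332) = 295565 + (2 + 72562 - 339304) = 295565 - 266740 = 28825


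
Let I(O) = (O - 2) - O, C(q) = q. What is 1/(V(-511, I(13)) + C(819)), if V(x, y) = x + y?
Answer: 1/306 ≈ 0.0032680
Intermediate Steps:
I(O) = -2 (I(O) = (-2 + O) - O = -2)
1/(V(-511, I(13)) + C(819)) = 1/((-511 - 2) + 819) = 1/(-513 + 819) = 1/306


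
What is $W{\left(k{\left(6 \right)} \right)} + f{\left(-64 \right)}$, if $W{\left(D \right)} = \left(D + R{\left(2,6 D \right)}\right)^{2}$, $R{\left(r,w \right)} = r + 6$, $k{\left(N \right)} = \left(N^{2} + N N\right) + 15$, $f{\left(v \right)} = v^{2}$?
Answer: $13121$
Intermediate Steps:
$k{\left(N \right)} = 15 + 2 N^{2}$ ($k{\left(N \right)} = \left(N^{2} + N^{2}\right) + 15 = 2 N^{2} + 15 = 15 + 2 N^{2}$)
$R{\left(r,w \right)} = 6 + r$
$W{\left(D \right)} = \left(8 + D\right)^{2}$ ($W{\left(D \right)} = \left(D + \left(6 + 2\right)\right)^{2} = \left(D + 8\right)^{2} = \left(8 + D\right)^{2}$)
$W{\left(k{\left(6 \right)} \right)} + f{\left(-64 \right)} = \left(8 + \left(15 + 2 \cdot 6^{2}\right)\right)^{2} + \left(-64\right)^{2} = \left(8 + \left(15 + 2 \cdot 36\right)\right)^{2} + 4096 = \left(8 + \left(15 + 72\right)\right)^{2} + 4096 = \left(8 + 87\right)^{2} + 4096 = 95^{2} + 4096 = 9025 + 4096 = 13121$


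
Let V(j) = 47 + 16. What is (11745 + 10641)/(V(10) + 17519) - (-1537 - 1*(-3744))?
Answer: -19390544/8791 ≈ -2205.7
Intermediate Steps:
V(j) = 63
(11745 + 10641)/(V(10) + 17519) - (-1537 - 1*(-3744)) = (11745 + 10641)/(63 + 17519) - (-1537 - 1*(-3744)) = 22386/17582 - (-1537 + 3744) = 22386*(1/17582) - 1*2207 = 11193/8791 - 2207 = -19390544/8791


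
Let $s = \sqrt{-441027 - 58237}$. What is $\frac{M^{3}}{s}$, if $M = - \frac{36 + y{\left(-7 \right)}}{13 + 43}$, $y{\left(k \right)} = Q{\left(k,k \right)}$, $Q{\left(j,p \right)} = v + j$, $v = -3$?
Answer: $\frac{2197 i \sqrt{7801}}{1369980416} \approx 0.00014164 i$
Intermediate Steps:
$Q{\left(j,p \right)} = -3 + j$
$y{\left(k \right)} = -3 + k$
$s = 8 i \sqrt{7801}$ ($s = \sqrt{-499264} = 8 i \sqrt{7801} \approx 706.59 i$)
$M = - \frac{13}{28}$ ($M = - \frac{36 - 10}{13 + 43} = - \frac{36 - 10}{56} = - \frac{26}{56} = \left(-1\right) \frac{13}{28} = - \frac{13}{28} \approx -0.46429$)
$\frac{M^{3}}{s} = \frac{\left(- \frac{13}{28}\right)^{3}}{8 i \sqrt{7801}} = - \frac{2197 \left(- \frac{i \sqrt{7801}}{62408}\right)}{21952} = \frac{2197 i \sqrt{7801}}{1369980416}$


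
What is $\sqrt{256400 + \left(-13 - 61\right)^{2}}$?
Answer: $2 \sqrt{65469} \approx 511.74$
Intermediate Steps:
$\sqrt{256400 + \left(-13 - 61\right)^{2}} = \sqrt{256400 + \left(-74\right)^{2}} = \sqrt{256400 + 5476} = \sqrt{261876} = 2 \sqrt{65469}$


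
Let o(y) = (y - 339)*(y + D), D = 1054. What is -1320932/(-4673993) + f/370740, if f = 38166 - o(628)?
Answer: -400977175699/433209041205 ≈ -0.92560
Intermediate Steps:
o(y) = (-339 + y)*(1054 + y) (o(y) = (y - 339)*(y + 1054) = (-339 + y)*(1054 + y))
f = -447932 (f = 38166 - (-357306 + 628² + 715*628) = 38166 - (-357306 + 394384 + 449020) = 38166 - 1*486098 = 38166 - 486098 = -447932)
-1320932/(-4673993) + f/370740 = -1320932/(-4673993) - 447932/370740 = -1320932*(-1/4673993) - 447932*1/370740 = 1320932/4673993 - 111983/92685 = -400977175699/433209041205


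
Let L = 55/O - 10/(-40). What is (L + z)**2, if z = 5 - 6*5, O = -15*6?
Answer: 833569/1296 ≈ 643.19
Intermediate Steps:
O = -90
L = -13/36 (L = 55/(-90) - 10/(-40) = 55*(-1/90) - 10*(-1/40) = -11/18 + 1/4 = -13/36 ≈ -0.36111)
z = -25 (z = 5 - 30 = -25)
(L + z)**2 = (-13/36 - 25)**2 = (-913/36)**2 = 833569/1296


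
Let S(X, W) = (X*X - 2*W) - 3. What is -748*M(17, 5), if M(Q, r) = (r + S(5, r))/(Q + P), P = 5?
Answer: -578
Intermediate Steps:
S(X, W) = -3 + X**2 - 2*W (S(X, W) = (X**2 - 2*W) - 3 = -3 + X**2 - 2*W)
M(Q, r) = (22 - r)/(5 + Q) (M(Q, r) = (r + (-3 + 5**2 - 2*r))/(Q + 5) = (r + (-3 + 25 - 2*r))/(5 + Q) = (r + (22 - 2*r))/(5 + Q) = (22 - r)/(5 + Q))
-748*M(17, 5) = -748*(22 - 1*5)/(5 + 17) = -748*(22 - 5)/22 = -34*17 = -748*17/22 = -578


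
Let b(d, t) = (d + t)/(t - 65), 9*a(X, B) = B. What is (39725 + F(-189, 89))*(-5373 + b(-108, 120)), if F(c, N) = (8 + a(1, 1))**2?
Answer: -317474042054/1485 ≈ -2.1379e+8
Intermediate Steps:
a(X, B) = B/9
b(d, t) = (d + t)/(-65 + t)
F(c, N) = 5329/81 (F(c, N) = (8 + (1/9)*1)**2 = (8 + 1/9)**2 = (73/9)**2 = 5329/81)
(39725 + F(-189, 89))*(-5373 + b(-108, 120)) = (39725 + 5329/81)*(-5373 + (-108 + 120)/(-65 + 120)) = 3223054*(-5373 + 12/55)/81 = (3223054/81)*(-295503/55) = -317474042054/1485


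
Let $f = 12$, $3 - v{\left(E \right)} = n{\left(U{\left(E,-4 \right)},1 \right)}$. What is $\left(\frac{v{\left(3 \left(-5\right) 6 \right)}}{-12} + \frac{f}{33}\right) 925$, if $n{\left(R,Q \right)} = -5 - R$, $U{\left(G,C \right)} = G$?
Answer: $\frac{439375}{66} \approx 6657.2$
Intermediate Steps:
$v{\left(E \right)} = 8 + E$ ($v{\left(E \right)} = 3 - \left(-5 - E\right) = 3 + \left(5 + E\right) = 8 + E$)
$\left(\frac{v{\left(3 \left(-5\right) 6 \right)}}{-12} + \frac{f}{33}\right) 925 = \left(\frac{8 + 3 \left(-5\right) 6}{-12} + \frac{12}{33}\right) 925 = \left(\left(8 - 90\right) \left(- \frac{1}{12}\right) + 12 \cdot \frac{1}{33}\right) 925 = \left(\left(8 - 90\right) \left(- \frac{1}{12}\right) + \frac{4}{11}\right) 925 = \left(\left(-82\right) \left(- \frac{1}{12}\right) + \frac{4}{11}\right) 925 = \left(\frac{41}{6} + \frac{4}{11}\right) 925 = \frac{475}{66} \cdot 925 = \frac{439375}{66}$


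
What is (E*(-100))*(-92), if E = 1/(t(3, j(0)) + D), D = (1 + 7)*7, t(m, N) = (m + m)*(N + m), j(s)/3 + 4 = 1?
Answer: 460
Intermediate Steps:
j(s) = -9 (j(s) = -12 + 3*1 = -12 + 3 = -9)
t(m, N) = 2*m*(N + m) (t(m, N) = (2*m)*(N + m) = 2*m*(N + m))
D = 56 (D = 8*7 = 56)
E = 1/20 (E = 1/(2*3*(-9 + 3) + 56) = 1/(2*3*(-6) + 56) = 1/(-36 + 56) = 1/20 ≈ 0.050000)
(E*(-100))*(-92) = ((1/20)*(-100))*(-92) = -5*(-92) = 460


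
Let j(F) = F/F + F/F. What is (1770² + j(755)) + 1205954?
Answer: 4338856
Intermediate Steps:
j(F) = 2 (j(F) = 1 + 1 = 2)
(1770² + j(755)) + 1205954 = (1770² + 2) + 1205954 = (3132900 + 2) + 1205954 = 3132902 + 1205954 = 4338856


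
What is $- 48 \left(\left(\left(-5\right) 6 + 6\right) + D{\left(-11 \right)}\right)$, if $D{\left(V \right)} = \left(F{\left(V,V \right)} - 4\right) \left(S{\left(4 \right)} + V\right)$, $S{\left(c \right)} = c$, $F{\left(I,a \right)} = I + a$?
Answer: $-7584$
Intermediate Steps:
$D{\left(V \right)} = \left(-4 + 2 V\right) \left(4 + V\right)$ ($D{\left(V \right)} = \left(\left(V + V\right) - 4\right) \left(4 + V\right) = \left(2 V - 4\right) \left(4 + V\right) = \left(-4 + 2 V\right) \left(4 + V\right)$)
$- 48 \left(\left(\left(-5\right) 6 + 6\right) + D{\left(-11 \right)}\right) = - 48 \left(\left(\left(-5\right) 6 + 6\right) + \left(-16 + 2 \left(-11\right)^{2} + 4 \left(-11\right)\right)\right) = - 48 \left(\left(-30 + 6\right) - -182\right) = - 48 \left(-24 - -182\right) = - 48 \left(-24 + 182\right) = \left(-48\right) 158 = -7584$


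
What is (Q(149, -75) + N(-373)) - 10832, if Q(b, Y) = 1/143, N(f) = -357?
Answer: -1600026/143 ≈ -11189.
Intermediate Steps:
Q(b, Y) = 1/143
(Q(149, -75) + N(-373)) - 10832 = (1/143 - 357) - 10832 = -51050/143 - 10832 = -1600026/143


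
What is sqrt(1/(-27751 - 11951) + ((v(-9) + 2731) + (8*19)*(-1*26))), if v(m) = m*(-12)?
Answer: I*sqrt(1754364958554)/39702 ≈ 33.362*I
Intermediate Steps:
v(m) = -12*m
sqrt(1/(-27751 - 11951) + ((v(-9) + 2731) + (8*19)*(-1*26))) = sqrt(1/(-27751 - 11951) + ((-12*(-9) + 2731) + (8*19)*(-1*26))) = sqrt(1/(-39702) + ((108 + 2731) + 152*(-26))) = sqrt(-1/39702 + (2839 - 3952)) = sqrt(-1/39702 - 1113) = sqrt(-44188327/39702) = I*sqrt(1754364958554)/39702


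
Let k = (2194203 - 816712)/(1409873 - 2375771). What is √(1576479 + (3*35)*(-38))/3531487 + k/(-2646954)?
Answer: 1377491/2556687574692 + 3*√174721/3531487 ≈ 0.00035563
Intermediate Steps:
k = -1377491/965898 (k = 1377491/(-965898) = 1377491*(-1/965898) = -1377491/965898 ≈ -1.4261)
√(1576479 + (3*35)*(-38))/3531487 + k/(-2646954) = √(1576479 + (3*35)*(-38))/3531487 - 1377491/965898/(-2646954) = √(1576479 + 105*(-38))*(1/3531487) - 1377491/965898*(-1/2646954) = √(1576479 - 3990)*(1/3531487) + 1377491/2556687574692 = √1572489*(1/3531487) + 1377491/2556687574692 = (3*√174721)*(1/3531487) + 1377491/2556687574692 = 3*√174721/3531487 + 1377491/2556687574692 = 1377491/2556687574692 + 3*√174721/3531487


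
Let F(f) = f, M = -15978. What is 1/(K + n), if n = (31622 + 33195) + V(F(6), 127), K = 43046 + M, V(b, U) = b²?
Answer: 1/91921 ≈ 1.0879e-5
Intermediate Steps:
K = 27068 (K = 43046 - 15978 = 27068)
n = 64853 (n = (31622 + 33195) + 6² = 64817 + 36 = 64853)
1/(K + n) = 1/(27068 + 64853) = 1/91921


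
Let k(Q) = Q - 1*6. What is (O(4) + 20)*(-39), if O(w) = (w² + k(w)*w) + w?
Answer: -1248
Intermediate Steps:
k(Q) = -6 + Q (k(Q) = Q - 6 = -6 + Q)
O(w) = w + w² + w*(-6 + w) (O(w) = (w² + (-6 + w)*w) + w = (w² + w*(-6 + w)) + w = w + w² + w*(-6 + w))
(O(4) + 20)*(-39) = (4*(-5 + 2*4) + 20)*(-39) = (4*(-5 + 8) + 20)*(-39) = (4*3 + 20)*(-39) = (12 + 20)*(-39) = 32*(-39) = -1248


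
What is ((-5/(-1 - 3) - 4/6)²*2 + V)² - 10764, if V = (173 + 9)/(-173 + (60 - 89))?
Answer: -569219106167/52881984 ≈ -10764.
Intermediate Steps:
V = -91/101 (V = 182/(-173 - 29) = 182/(-202) = 182*(-1/202) = -91/101 ≈ -0.90099)
((-5/(-1 - 3) - 4/6)²*2 + V)² - 10764 = ((-5/(-1 - 3) - 4/6)²*2 - 91/101)² - 10764 = ((-5/(-4) - 4*⅙)²*2 - 91/101)² - 10764 = ((-5*(-¼) - ⅔)²*2 - 91/101)² - 10764 = ((5/4 - ⅔)²*2 - 91/101)² - 10764 = ((7/12)²*2 - 91/101)² - 10764 = ((49/144)*2 - 91/101)² - 10764 = (49/72 - 91/101)² - 10764 = (-1603/7272)² - 10764 = 2569609/52881984 - 10764 = -569219106167/52881984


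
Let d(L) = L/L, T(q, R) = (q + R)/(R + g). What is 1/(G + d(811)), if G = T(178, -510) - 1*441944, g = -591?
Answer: -1101/486578911 ≈ -2.2627e-6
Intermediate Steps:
T(q, R) = (R + q)/(-591 + R) (T(q, R) = (q + R)/(R - 591) = (R + q)/(-591 + R))
d(L) = 1
G = -486580012/1101 (G = (-510 + 178)/(-591 - 510) - 1*441944 = -332/(-1101) - 441944 = -1/1101*(-332) - 441944 = 332/1101 - 441944 = -486580012/1101 ≈ -4.4194e+5)
1/(G + d(811)) = 1/(-486580012/1101 + 1) = 1/(-486578911/1101) = -1101/486578911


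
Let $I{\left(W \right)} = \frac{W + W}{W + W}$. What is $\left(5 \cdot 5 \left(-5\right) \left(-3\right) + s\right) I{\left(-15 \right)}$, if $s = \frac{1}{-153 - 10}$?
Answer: $\frac{61124}{163} \approx 374.99$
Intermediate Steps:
$I{\left(W \right)} = 1$ ($I{\left(W \right)} = \frac{2 W}{2 W} = 2 W \frac{1}{2 W} = 1$)
$s = - \frac{1}{163}$ ($s = \frac{1}{-163} = - \frac{1}{163} \approx -0.006135$)
$\left(5 \cdot 5 \left(-5\right) \left(-3\right) + s\right) I{\left(-15 \right)} = \left(5 \cdot 5 \left(-5\right) \left(-3\right) - \frac{1}{163}\right) 1 = \left(5 \left(\left(-25\right) \left(-3\right)\right) - \frac{1}{163}\right) 1 = \left(5 \cdot 75 - \frac{1}{163}\right) 1 = \left(375 - \frac{1}{163}\right) 1 = \frac{61124}{163} \cdot 1 = \frac{61124}{163}$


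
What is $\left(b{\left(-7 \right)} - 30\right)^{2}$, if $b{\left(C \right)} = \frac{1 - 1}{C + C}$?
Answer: $900$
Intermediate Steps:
$b{\left(C \right)} = 0$ ($b{\left(C \right)} = \frac{0}{2 C} = 0 \frac{1}{2 C} = 0$)
$\left(b{\left(-7 \right)} - 30\right)^{2} = \left(0 - 30\right)^{2} = \left(-30\right)^{2} = 900$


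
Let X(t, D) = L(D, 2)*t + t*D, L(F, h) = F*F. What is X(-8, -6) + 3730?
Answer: 3490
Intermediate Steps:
L(F, h) = F²
X(t, D) = D*t + t*D² (X(t, D) = D²*t + t*D = t*D² + D*t = D*t + t*D²)
X(-8, -6) + 3730 = -6*(-8)*(1 - 6) + 3730 = -6*(-8)*(-5) + 3730 = -240 + 3730 = 3490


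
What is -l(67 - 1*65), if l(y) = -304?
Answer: 304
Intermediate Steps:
-l(67 - 1*65) = -1*(-304) = 304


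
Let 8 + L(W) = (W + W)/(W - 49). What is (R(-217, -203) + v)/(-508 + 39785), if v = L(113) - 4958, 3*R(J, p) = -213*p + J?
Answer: 900307/3770592 ≈ 0.23877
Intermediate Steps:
R(J, p) = -71*p + J/3 (R(J, p) = (-213*p + J)/3 = (J - 213*p)/3 = -71*p + J/3)
L(W) = -8 + 2*W/(-49 + W) (L(W) = -8 + (W + W)/(W - 49) = -8 + (2*W)/(-49 + W) = -8 + 2*W/(-49 + W))
v = -158799/32 (v = 2*(196 - 3*113)/(-49 + 113) - 4958 = 2*(196 - 339)/64 - 4958 = 2*(1/64)*(-143) - 4958 = -143/32 - 4958 = -158799/32 ≈ -4962.5)
(R(-217, -203) + v)/(-508 + 39785) = ((-71*(-203) + (⅓)*(-217)) - 158799/32)/(-508 + 39785) = ((14413 - 217/3) - 158799/32)/39277 = (43022/3 - 158799/32)*(1/39277) = (900307/96)*(1/39277) = 900307/3770592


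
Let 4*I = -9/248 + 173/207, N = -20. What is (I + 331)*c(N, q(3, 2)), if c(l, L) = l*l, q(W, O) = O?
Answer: 1700247625/12834 ≈ 1.3248e+5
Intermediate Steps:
I = 41041/205344 (I = (-9/248 + 173/207)/4 = (1/4)*(41041/51336) = 41041/205344 ≈ 0.19986)
c(l, L) = l**2
(I + 331)*c(N, q(3, 2)) = (41041/205344 + 331)*(-20)**2 = (68009905/205344)*400 = 1700247625/12834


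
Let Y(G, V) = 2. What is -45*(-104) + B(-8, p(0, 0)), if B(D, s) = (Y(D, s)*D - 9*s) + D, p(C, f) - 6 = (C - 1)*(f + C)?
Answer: 4602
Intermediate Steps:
p(C, f) = 6 + (-1 + C)*(C + f) (p(C, f) = 6 + (C - 1)*(f + C) = 6 + (-1 + C)*(C + f))
B(D, s) = -9*s + 3*D (B(D, s) = (2*D - 9*s) + D = (-9*s + 2*D) + D = -9*s + 3*D)
-45*(-104) + B(-8, p(0, 0)) = -45*(-104) + (-9*(6 + 0² - 1*0 - 1*0 + 0*0) + 3*(-8)) = 4680 + (-9*(6 + 0 + 0 + 0 + 0) - 24) = 4680 + (-9*6 - 24) = 4680 + (-54 - 24) = 4680 - 78 = 4602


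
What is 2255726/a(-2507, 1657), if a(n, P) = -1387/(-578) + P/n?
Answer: 3268650737396/2519463 ≈ 1.2974e+6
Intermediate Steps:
a(n, P) = 1387/578 + P/n (a(n, P) = -1387*(-1/578) + P/n = 1387/578 + P/n)
2255726/a(-2507, 1657) = 2255726/(1387/578 + 1657/(-2507)) = 2255726/(1387/578 + 1657*(-1/2507)) = 2255726/(1387/578 - 1657/2507) = 2255726/(2519463/1449046) = 2255726*(1449046/2519463) = 3268650737396/2519463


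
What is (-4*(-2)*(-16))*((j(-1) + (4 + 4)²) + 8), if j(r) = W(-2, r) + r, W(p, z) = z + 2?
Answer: -9216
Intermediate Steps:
W(p, z) = 2 + z
j(r) = 2 + 2*r (j(r) = (2 + r) + r = 2 + 2*r)
(-4*(-2)*(-16))*((j(-1) + (4 + 4)²) + 8) = (-4*(-2)*(-16))*(((2 + 2*(-1)) + (4 + 4)²) + 8) = (8*(-16))*(((2 - 2) + 8²) + 8) = -128*((0 + 64) + 8) = -128*(64 + 8) = -128*72 = -9216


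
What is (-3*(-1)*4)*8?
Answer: 96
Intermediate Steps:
(-3*(-1)*4)*8 = (3*4)*8 = 12*8 = 96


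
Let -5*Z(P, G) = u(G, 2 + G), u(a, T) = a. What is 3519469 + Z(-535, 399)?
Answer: 17596946/5 ≈ 3.5194e+6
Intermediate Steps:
Z(P, G) = -G/5
3519469 + Z(-535, 399) = 3519469 - 1/5*399 = 3519469 - 399/5 = 17596946/5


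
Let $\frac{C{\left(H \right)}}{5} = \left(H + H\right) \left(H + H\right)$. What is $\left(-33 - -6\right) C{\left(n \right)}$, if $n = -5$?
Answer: $-13500$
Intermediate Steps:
$C{\left(H \right)} = 20 H^{2}$ ($C{\left(H \right)} = 5 \left(H + H\right) \left(H + H\right) = 5 \cdot 2 H 2 H = 5 \cdot 4 H^{2} = 20 H^{2}$)
$\left(-33 - -6\right) C{\left(n \right)} = \left(-33 - -6\right) 20 \left(-5\right)^{2} = \left(-33 + 6\right) 20 \cdot 25 = \left(-27\right) 500 = -13500$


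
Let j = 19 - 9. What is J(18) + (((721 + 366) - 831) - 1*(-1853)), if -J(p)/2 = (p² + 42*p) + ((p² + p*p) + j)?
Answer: -1367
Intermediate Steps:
j = 10
J(p) = -20 - 84*p - 6*p² (J(p) = -2*((p² + 42*p) + ((p² + p*p) + 10)) = -2*((p² + 42*p) + ((p² + p²) + 10)) = -2*((p² + 42*p) + (2*p² + 10)) = -2*((p² + 42*p) + (10 + 2*p²)) = -2*(10 + 3*p² + 42*p) = -20 - 84*p - 6*p²)
J(18) + (((721 + 366) - 831) - 1*(-1853)) = (-20 - 84*18 - 6*18²) + (((721 + 366) - 831) - 1*(-1853)) = (-20 - 1512 - 6*324) + ((1087 - 831) + 1853) = (-20 - 1512 - 1944) + (256 + 1853) = -3476 + 2109 = -1367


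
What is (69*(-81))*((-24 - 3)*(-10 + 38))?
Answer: 4225284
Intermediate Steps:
(69*(-81))*((-24 - 3)*(-10 + 38)) = -(-150903)*28 = -5589*(-756) = 4225284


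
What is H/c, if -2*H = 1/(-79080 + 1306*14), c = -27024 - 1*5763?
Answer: -1/3986636904 ≈ -2.5084e-10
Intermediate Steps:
c = -32787 (c = -27024 - 5763 = -32787)
H = 1/121592 (H = -1/(2*(-79080 + 1306*14)) = -1/(2*(-79080 + 18284)) = -1/2/(-60796) = -1/2*(-1/60796) = 1/121592 ≈ 8.2242e-6)
H/c = (1/121592)/(-32787) = (1/121592)*(-1/32787) = -1/3986636904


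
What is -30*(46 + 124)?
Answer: -5100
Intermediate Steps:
-30*(46 + 124) = -30*170 = -5100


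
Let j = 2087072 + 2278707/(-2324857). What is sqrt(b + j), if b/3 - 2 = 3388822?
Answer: sqrt(66229910743822001357)/2324857 ≈ 3500.5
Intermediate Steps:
j = 4852141669997/2324857 (j = 2087072 + 2278707*(-1/2324857) = 2087072 - 2278707/2324857 = 4852141669997/2324857 ≈ 2.0871e+6)
b = 10166472 (b = 6 + 3*3388822 = 6 + 10166466 = 10166472)
sqrt(b + j) = sqrt(10166472 + 4852141669997/2324857) = sqrt(28487735264501/2324857) = sqrt(66229910743822001357)/2324857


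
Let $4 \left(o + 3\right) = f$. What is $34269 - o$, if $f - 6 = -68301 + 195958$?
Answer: $\frac{9425}{4} \approx 2356.3$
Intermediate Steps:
$f = 127663$ ($f = 6 + \left(-68301 + 195958\right) = 6 + 127657 = 127663$)
$o = \frac{127651}{4}$ ($o = -3 + \frac{1}{4} \cdot 127663 = -3 + \frac{127663}{4} = \frac{127651}{4} \approx 31913.0$)
$34269 - o = 34269 - \frac{127651}{4} = \frac{9425}{4}$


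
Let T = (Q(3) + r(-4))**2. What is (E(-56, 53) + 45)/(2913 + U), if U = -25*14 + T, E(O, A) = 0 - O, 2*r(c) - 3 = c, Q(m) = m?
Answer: 404/10277 ≈ 0.039311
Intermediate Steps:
r(c) = 3/2 + c/2
T = 25/4 (T = (3 + (3/2 + (1/2)*(-4)))**2 = (3 + (3/2 - 2))**2 = (3 - 1/2)**2 = (5/2)**2 = 25/4 ≈ 6.2500)
E(O, A) = -O
U = -1375/4 (U = -25*14 + 25/4 = -350 + 25/4 = -1375/4 ≈ -343.75)
(E(-56, 53) + 45)/(2913 + U) = (-1*(-56) + 45)/(2913 - 1375/4) = (56 + 45)/(10277/4) = 101*(4/10277) = 404/10277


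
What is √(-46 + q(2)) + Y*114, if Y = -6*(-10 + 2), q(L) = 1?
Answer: 5472 + 3*I*√5 ≈ 5472.0 + 6.7082*I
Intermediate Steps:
Y = 48 (Y = -6*(-8) = 48)
√(-46 + q(2)) + Y*114 = √(-46 + 1) + 48*114 = √(-45) + 5472 = 3*I*√5 + 5472 = 5472 + 3*I*√5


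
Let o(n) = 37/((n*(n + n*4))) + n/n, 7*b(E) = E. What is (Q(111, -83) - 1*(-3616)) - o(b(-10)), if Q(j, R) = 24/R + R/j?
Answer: 16631017831/4606500 ≈ 3610.3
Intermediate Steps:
b(E) = E/7
o(n) = 1 + 37/(5*n²) (o(n) = 37/((n*(n + 4*n))) + 1 = 37/((n*(5*n))) + 1 = 37/((5*n²)) + 1 = 37*(1/(5*n²)) + 1 = 37/(5*n²) + 1 = 1 + 37/(5*n²))
(Q(111, -83) - 1*(-3616)) - o(b(-10)) = ((24/(-83) - 83/111) - 1*(-3616)) - (1 + 37/(5*((⅐)*(-10))²)) = ((24*(-1/83) - 83*1/111) + 3616) - (1 + 37/(5*(-10/7)²)) = ((-24/83 - 83/111) + 3616) - (1 + (37/5)*(49/100)) = (-9553/9213 + 3616) - (1 + 1813/500) = 33304655/9213 - 1*2313/500 = 33304655/9213 - 2313/500 = 16631017831/4606500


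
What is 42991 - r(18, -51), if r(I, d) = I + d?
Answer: 43024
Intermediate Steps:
42991 - r(18, -51) = 42991 - (18 - 51) = 42991 - 1*(-33) = 42991 + 33 = 43024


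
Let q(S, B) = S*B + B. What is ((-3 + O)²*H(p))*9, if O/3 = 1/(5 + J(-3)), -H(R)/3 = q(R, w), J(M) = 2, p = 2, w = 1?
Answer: -26244/49 ≈ -535.59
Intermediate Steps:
q(S, B) = B + B*S (q(S, B) = B*S + B = B + B*S)
H(R) = -3 - 3*R (H(R) = -3*(1 + R) = -3 - 3*R)
O = 3/7 (O = 3/(5 + 2) = 3/7 ≈ 0.42857)
((-3 + O)²*H(p))*9 = ((-3 + 3/7)²*(-3 - 3*2))*9 = ((-18/7)²*(-3 - 6))*9 = ((324/49)*(-9))*9 = -2916/49*9 = -26244/49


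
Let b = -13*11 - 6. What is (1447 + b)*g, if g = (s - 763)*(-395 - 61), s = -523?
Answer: 761167968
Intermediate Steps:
b = -149 (b = -143 - 6 = -149)
g = 586416 (g = (-523 - 763)*(-395 - 61) = -1286*(-456) = 586416)
(1447 + b)*g = (1447 - 149)*586416 = 1298*586416 = 761167968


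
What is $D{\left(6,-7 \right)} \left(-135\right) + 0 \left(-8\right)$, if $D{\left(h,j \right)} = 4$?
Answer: $-540$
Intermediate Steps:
$D{\left(6,-7 \right)} \left(-135\right) + 0 \left(-8\right) = 4 \left(-135\right) + 0 \left(-8\right) = -540 + 0 = -540$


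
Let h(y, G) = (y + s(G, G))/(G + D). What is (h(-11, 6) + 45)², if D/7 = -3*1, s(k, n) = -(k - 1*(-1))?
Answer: 53361/25 ≈ 2134.4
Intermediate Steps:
s(k, n) = -1 - k (s(k, n) = -(k + 1) = -(1 + k) = -1 - k)
D = -21 (D = 7*(-3*1) = 7*(-3) = -21)
h(y, G) = (-1 + y - G)/(-21 + G) (h(y, G) = (y + (-1 - G))/(G - 21) = (-1 + y - G)/(-21 + G))
(h(-11, 6) + 45)² = ((-1 - 11 - 1*6)/(-21 + 6) + 45)² = ((-1 - 11 - 6)/(-15) + 45)² = (-1/15*(-18) + 45)² = (6/5 + 45)² = (231/5)² = 53361/25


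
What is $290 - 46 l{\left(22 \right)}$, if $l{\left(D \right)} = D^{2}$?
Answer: $-21974$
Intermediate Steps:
$290 - 46 l{\left(22 \right)} = 290 - 46 \cdot 22^{2} = 290 - 22264 = -21974$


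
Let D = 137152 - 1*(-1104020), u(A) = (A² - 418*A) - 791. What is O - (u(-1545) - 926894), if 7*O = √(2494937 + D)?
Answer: -2105150 + √3736109/7 ≈ -2.1049e+6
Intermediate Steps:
u(A) = -791 + A² - 418*A
D = 1241172 (D = 137152 + 1104020 = 1241172)
O = √3736109/7 (O = √(2494937 + 1241172)/7 = √3736109/7 ≈ 276.13)
O - (u(-1545) - 926894) = √3736109/7 - ((-791 + (-1545)² - 418*(-1545)) - 926894) = √3736109/7 - ((-791 + 2387025 + 645810) - 926894) = √3736109/7 - (3032044 - 926894) = √3736109/7 - 1*2105150 = √3736109/7 - 2105150 = -2105150 + √3736109/7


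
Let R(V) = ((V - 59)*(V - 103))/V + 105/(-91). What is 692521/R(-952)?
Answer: -8570639896/13880145 ≈ -617.47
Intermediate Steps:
R(V) = -15/13 + (-103 + V)*(-59 + V)/V (R(V) = ((-59 + V)*(-103 + V))/V + 105*(-1/91) = ((-103 + V)*(-59 + V))/V - 15/13 = (-103 + V)*(-59 + V)/V - 15/13 = -15/13 + (-103 + V)*(-59 + V)/V)
692521/R(-952) = 692521/(-2121/13 - 952 + 6077/(-952)) = 692521/(-2121/13 - 952 + 6077*(-1/952)) = 692521/(-2121/13 - 952 - 6077/952) = 692521/(-13880145/12376) = 692521*(-12376/13880145) = -8570639896/13880145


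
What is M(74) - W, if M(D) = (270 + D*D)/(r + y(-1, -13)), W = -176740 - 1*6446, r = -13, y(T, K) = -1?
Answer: 1279429/7 ≈ 1.8278e+5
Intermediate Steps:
W = -183186 (W = -176740 - 6446 = -183186)
M(D) = -135/7 - D**2/14 (M(D) = (270 + D*D)/(-13 - 1) = (270 + D**2)/(-14) = (270 + D**2)*(-1/14) = -135/7 - D**2/14)
M(74) - W = (-135/7 - 1/14*74**2) - 1*(-183186) = (-135/7 - 1/14*5476) + 183186 = (-135/7 - 2738/7) + 183186 = -2873/7 + 183186 = 1279429/7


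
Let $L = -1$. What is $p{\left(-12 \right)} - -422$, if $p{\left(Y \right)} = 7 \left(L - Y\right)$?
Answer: $499$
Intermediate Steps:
$p{\left(Y \right)} = -7 - 7 Y$ ($p{\left(Y \right)} = 7 \left(-1 - Y\right) = -7 - 7 Y$)
$p{\left(-12 \right)} - -422 = \left(-7 - -84\right) - -422 = \left(-7 + 84\right) + 422 = 77 + 422 = 499$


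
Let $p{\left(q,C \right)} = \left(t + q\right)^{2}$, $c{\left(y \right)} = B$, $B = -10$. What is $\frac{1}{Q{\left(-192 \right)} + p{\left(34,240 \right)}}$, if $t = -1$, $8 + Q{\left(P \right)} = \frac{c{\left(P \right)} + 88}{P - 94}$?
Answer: $\frac{11}{11888} \approx 0.0009253$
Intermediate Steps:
$c{\left(y \right)} = -10$
$Q{\left(P \right)} = -8 + \frac{78}{-94 + P}$ ($Q{\left(P \right)} = -8 + \frac{-10 + 88}{P - 94} = -8 + \frac{78}{-94 + P}$)
$p{\left(q,C \right)} = \left(-1 + q\right)^{2}$
$\frac{1}{Q{\left(-192 \right)} + p{\left(34,240 \right)}} = \frac{1}{\frac{2 \left(415 - -768\right)}{-94 - 192} + \left(-1 + 34\right)^{2}} = \frac{1}{\frac{2 \left(415 + 768\right)}{-286} + 33^{2}} = \frac{1}{2 \left(- \frac{1}{286}\right) 1183 + 1089} = \frac{1}{- \frac{91}{11} + 1089} = \frac{1}{\frac{11888}{11}} = \frac{11}{11888}$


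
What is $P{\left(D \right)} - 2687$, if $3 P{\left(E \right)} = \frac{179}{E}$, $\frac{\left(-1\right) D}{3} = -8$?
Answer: $- \frac{193285}{72} \approx -2684.5$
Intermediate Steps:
$D = 24$ ($D = \left(-3\right) \left(-8\right) = 24$)
$P{\left(E \right)} = \frac{179}{3 E}$ ($P{\left(E \right)} = \frac{179 \frac{1}{E}}{3} = \frac{179}{3 E}$)
$P{\left(D \right)} - 2687 = \frac{179}{3 \cdot 24} - 2687 = \frac{179}{3} \cdot \frac{1}{24} - 2687 = \frac{179}{72} - 2687 = - \frac{193285}{72}$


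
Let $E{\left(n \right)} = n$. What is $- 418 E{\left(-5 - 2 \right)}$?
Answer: $2926$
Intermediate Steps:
$- 418 E{\left(-5 - 2 \right)} = - 418 \left(-5 - 2\right) = \left(-418\right) \left(-7\right) = 2926$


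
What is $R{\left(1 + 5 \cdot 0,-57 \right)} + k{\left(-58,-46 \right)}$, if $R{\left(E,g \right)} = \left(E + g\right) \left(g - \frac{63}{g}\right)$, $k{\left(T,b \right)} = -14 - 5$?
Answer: $\frac{59111}{19} \approx 3111.1$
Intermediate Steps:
$k{\left(T,b \right)} = -19$ ($k{\left(T,b \right)} = -14 - 5 = -19$)
$R{\left(1 + 5 \cdot 0,-57 \right)} + k{\left(-58,-46 \right)} = \left(-63 + \left(-57\right)^{2} + \left(1 + 5 \cdot 0\right) \left(-57\right) - \frac{63 \left(1 + 5 \cdot 0\right)}{-57}\right) - 19 = \left(-63 + 3249 + \left(1 + 0\right) \left(-57\right) - 63 \left(1 + 0\right) \left(- \frac{1}{57}\right)\right) - 19 = \left(-63 + 3249 + 1 \left(-57\right) - 63 \left(- \frac{1}{57}\right)\right) - 19 = \left(-63 + 3249 - 57 + \frac{21}{19}\right) - 19 = \frac{59472}{19} - 19 = \frac{59111}{19}$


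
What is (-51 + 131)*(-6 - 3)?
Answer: -720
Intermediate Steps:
(-51 + 131)*(-6 - 3) = 80*(-9) = -720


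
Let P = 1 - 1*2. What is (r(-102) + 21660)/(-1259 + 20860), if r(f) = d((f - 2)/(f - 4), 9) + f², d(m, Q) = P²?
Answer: 32065/19601 ≈ 1.6359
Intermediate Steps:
P = -1 (P = 1 - 2 = -1)
d(m, Q) = 1 (d(m, Q) = (-1)² = 1)
r(f) = 1 + f²
(r(-102) + 21660)/(-1259 + 20860) = ((1 + (-102)²) + 21660)/(-1259 + 20860) = ((1 + 10404) + 21660)/19601 = (10405 + 21660)*(1/19601) = 32065*(1/19601) = 32065/19601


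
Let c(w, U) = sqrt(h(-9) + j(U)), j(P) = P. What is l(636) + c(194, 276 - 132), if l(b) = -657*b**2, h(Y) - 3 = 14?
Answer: -265753872 + sqrt(161) ≈ -2.6575e+8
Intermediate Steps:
h(Y) = 17 (h(Y) = 3 + 14 = 17)
c(w, U) = sqrt(17 + U)
l(636) + c(194, 276 - 132) = -657*636**2 + sqrt(17 + (276 - 132)) = -657*404496 + sqrt(17 + 144) = -265753872 + sqrt(161)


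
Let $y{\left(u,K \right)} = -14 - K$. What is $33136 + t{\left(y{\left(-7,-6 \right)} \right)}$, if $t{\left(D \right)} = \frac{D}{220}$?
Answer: $\frac{1822478}{55} \approx 33136.0$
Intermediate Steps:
$t{\left(D \right)} = \frac{D}{220}$ ($t{\left(D \right)} = D \frac{1}{220} = \frac{D}{220}$)
$33136 + t{\left(y{\left(-7,-6 \right)} \right)} = 33136 + \frac{-14 - -6}{220} = 33136 + \frac{-14 + 6}{220} = 33136 + \frac{1}{220} \left(-8\right) = 33136 - \frac{2}{55} = \frac{1822478}{55}$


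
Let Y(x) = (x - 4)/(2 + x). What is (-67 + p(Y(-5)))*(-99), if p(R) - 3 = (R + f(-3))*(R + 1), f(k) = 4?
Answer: 3564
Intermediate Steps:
Y(x) = (-4 + x)/(2 + x)
p(R) = 3 + (1 + R)*(4 + R) (p(R) = 3 + (R + 4)*(R + 1) = 3 + (4 + R)*(1 + R) = 3 + (1 + R)*(4 + R))
(-67 + p(Y(-5)))*(-99) = (-67 + (7 + ((-4 - 5)/(2 - 5))² + 5*((-4 - 5)/(2 - 5))))*(-99) = (-67 + (7 + (-9/(-3))² + 5*(-9/(-3))))*(-99) = (-67 + (7 + (-⅓*(-9))² + 5*(-⅓*(-9))))*(-99) = (-67 + (7 + 3² + 5*3))*(-99) = (-67 + (7 + 9 + 15))*(-99) = (-67 + 31)*(-99) = -36*(-99) = 3564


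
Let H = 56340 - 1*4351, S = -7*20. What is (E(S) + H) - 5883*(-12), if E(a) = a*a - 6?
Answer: 142179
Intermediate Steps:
S = -140
H = 51989 (H = 56340 - 4351 = 51989)
E(a) = -6 + a² (E(a) = a² - 6 = -6 + a²)
(E(S) + H) - 5883*(-12) = ((-6 + (-140)²) + 51989) - 5883*(-12) = ((-6 + 19600) + 51989) + 70596 = (19594 + 51989) + 70596 = 71583 + 70596 = 142179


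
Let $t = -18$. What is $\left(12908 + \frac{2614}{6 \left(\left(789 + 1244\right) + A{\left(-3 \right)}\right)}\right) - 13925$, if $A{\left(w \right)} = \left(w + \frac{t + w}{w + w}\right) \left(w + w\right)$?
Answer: $- \frac{6192223}{6090} \approx -1016.8$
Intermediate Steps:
$A{\left(w \right)} = 2 w \left(w + \frac{-18 + w}{2 w}\right)$ ($A{\left(w \right)} = \left(w + \frac{-18 + w}{w + w}\right) \left(w + w\right) = \left(w + \frac{-18 + w}{2 w}\right) 2 w = 2 w \left(w + \frac{-18 + w}{2 w}\right)$)
$\left(12908 + \frac{2614}{6 \left(\left(789 + 1244\right) + A{\left(-3 \right)}\right)}\right) - 13925 = \left(12908 + \frac{2614}{6 \left(\left(789 + 1244\right) - \left(21 - 18\right)\right)}\right) - 13925 = \left(12908 + \frac{2614}{6 \left(2033 - 3\right)}\right) - 13925 = \left(12908 + \frac{2614}{6 \cdot 2030}\right) - 13925 = \left(12908 + \frac{2614}{12180}\right) - 13925 = \left(12908 + 2614 \cdot \frac{1}{12180}\right) - 13925 = \left(12908 + \frac{1307}{6090}\right) - 13925 = \frac{78611027}{6090} - 13925 = - \frac{6192223}{6090}$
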